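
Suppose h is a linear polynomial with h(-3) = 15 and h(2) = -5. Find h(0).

Using the Lagrange interpolation formula with nodes -3, 2:
  L_0(s) = (s - 2) / -5
  L_1(s) = (s + 3) / 5
Then h(s) = 15·L_0(s) - 5·L_1(s).
Expanding and collecting terms gives h(s) = -4s + 3.
Evaluating at s = 0: h(0) = 3.

3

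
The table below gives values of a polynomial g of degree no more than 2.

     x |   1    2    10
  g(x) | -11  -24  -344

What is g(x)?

g(x) = -3x^2 - 4x - 4

Write g(x) = ax^2 + bx + c. Substituting each data point gives a linear system:
  a + b + c = -11
  4a + 2b + c = -24
  100a + 10b + c = -344
Solving the system yields a = -3, b = -4, c = -4.
So g(x) = -3x^2 - 4x - 4.
Check: g(1) = -11. ✓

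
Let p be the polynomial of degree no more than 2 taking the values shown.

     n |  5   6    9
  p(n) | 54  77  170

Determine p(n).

p(n) = 2n^2 + n - 1

Write p(n) = an^2 + bn + c. Substituting each data point gives a linear system:
  25a + 5b + c = 54
  36a + 6b + c = 77
  81a + 9b + c = 170
Solving the system yields a = 2, b = 1, c = -1.
So p(n) = 2n^2 + n - 1.
Check: p(5) = 54. ✓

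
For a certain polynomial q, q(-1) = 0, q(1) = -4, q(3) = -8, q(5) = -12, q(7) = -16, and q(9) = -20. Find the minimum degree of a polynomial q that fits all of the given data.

Forward differences of the values at u = -1, 1, 3, 5, 7, 9:
  q  : 0  -4  -8  -12  -16  -20
  Δ  : -4  -4  -4  -4  -4
  Δ^2: 0  0  0  0
  Δ^3: 0  0  0
  Δ^4: 0  0
  Δ^5: 0
The first differences are constant (-4) and nonzero, while all higher differences vanish, so the minimal degree is 1.

1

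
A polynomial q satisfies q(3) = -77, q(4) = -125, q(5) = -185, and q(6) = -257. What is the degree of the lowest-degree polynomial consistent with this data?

Forward differences of the values at s = 3, 4, 5, 6:
  q  : -77  -125  -185  -257
  Δ  : -48  -60  -72
  Δ^2: -12  -12
  Δ^3: 0
The second differences are constant (-12) and nonzero, while all higher differences vanish, so the minimal degree is 2.

2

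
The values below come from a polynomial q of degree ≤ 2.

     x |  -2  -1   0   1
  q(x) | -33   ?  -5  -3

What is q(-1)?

-15

On equispaced nodes a degree-2 polynomial has vanishing third forward difference, so
  - q(-2) + 3·q(-1) - 3·q(0) + q(1) = 0.
Substituting the known values and solving for q(-1):
  3·q(-1) = -45
  q(-1) = -15.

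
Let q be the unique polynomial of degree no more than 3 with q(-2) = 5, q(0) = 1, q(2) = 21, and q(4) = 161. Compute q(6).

Write q(n) = an^3 + bn^2 + cn + d. Substituting each data point gives a linear system:
  -8a + 4b - 2c + d = 5
  d = 1
  8a + 4b + 2c + d = 21
  64a + 16b + 4c + d = 161
Solving the system yields a = 2, b = 3, c = -4, d = 1.
So q(n) = 2n^3 + 3n^2 - 4n + 1.
Then q(6) = 517.

517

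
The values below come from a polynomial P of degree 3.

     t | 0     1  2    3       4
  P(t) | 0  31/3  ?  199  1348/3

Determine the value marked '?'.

194/3

On equispaced nodes a degree-3 polynomial has vanishing fourth forward difference, so
  P(0) - 4·P(1) + 6·P(2) - 4·P(3) + P(4) = 0.
Substituting the known values and solving for P(2):
  6·P(2) = 388
  P(2) = 194/3.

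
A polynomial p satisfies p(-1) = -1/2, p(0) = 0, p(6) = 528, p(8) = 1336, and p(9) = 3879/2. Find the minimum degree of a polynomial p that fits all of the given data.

Divided differences on the nodes -1, 0, 6, 8, 9:
  order 0: -1/2  0  528  1336  3879/2
  order 1: 1/2  88  404  1207/2
  order 2: 25/2  79/2  133/2
  order 3: 3  3
  order 4: 0
The order-3 divided differences are all 3 (nonzero) and every higher order vanishes, so the data lies on a polynomial of degree exactly 3.

3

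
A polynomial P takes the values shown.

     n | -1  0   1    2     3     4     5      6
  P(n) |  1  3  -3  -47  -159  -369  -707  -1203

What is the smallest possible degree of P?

3

Forward differences of the values at n = -1, 0, 1, 2, 3, 4, 5, 6:
  P  : 1  3  -3  -47  -159  -369  -707  -1203
  Δ  : 2  -6  -44  -112  -210  -338  -496
  Δ^2: -8  -38  -68  -98  -128  -158
  Δ^3: -30  -30  -30  -30  -30
  Δ^4: 0  0  0  0
  Δ^5: 0  0  0
  Δ^6: 0  0
  Δ^7: 0
The third differences are constant (-30) and nonzero, while all higher differences vanish, so the minimal degree is 3.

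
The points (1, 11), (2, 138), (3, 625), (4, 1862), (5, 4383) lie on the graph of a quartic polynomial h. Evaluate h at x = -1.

-3

Using the Lagrange interpolation formula with nodes 1, 2, 3, 4, 5:
  L_0(x) = (x - 2)(x - 3)(x - 4)(x - 5) / 24
  L_1(x) = (x - 1)(x - 3)(x - 4)(x - 5) / -6
  L_2(x) = (x - 1)(x - 2)(x - 4)(x - 5) / 4
  L_3(x) = (x - 1)(x - 2)(x - 3)(x - 5) / -6
  L_4(x) = (x - 1)(x - 2)(x - 3)(x - 4) / 24
Then h(x) = 11·L_0(x) + 138·L_1(x) + 625·L_2(x) + 1862·L_3(x) + 4383·L_4(x).
Expanding and collecting terms gives h(x) = 6x^4 + 5x^3 + 2x - 2.
Evaluating at x = -1: h(-1) = -3.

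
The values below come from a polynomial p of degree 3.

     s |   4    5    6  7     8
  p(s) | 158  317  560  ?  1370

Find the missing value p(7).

905

On equispaced nodes a degree-3 polynomial has vanishing fourth forward difference, so
  p(4) - 4·p(5) + 6·p(6) - 4·p(7) + p(8) = 0.
Substituting the known values and solving for p(7):
  -4·p(7) = -3620
  p(7) = 905.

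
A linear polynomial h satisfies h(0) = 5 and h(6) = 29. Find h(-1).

1

Using the Lagrange interpolation formula with nodes 0, 6:
  L_0(s) = (s - 6) / -6
  L_1(s) = s / 6
Then h(s) = 5·L_0(s) + 29·L_1(s).
Expanding and collecting terms gives h(s) = 4s + 5.
Evaluating at s = -1: h(-1) = 1.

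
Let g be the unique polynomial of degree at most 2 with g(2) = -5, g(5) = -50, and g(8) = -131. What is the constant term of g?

5

Write g(u) = au^2 + bu + c. Substituting each data point gives a linear system:
  4a + 2b + c = -5
  25a + 5b + c = -50
  64a + 8b + c = -131
Solving the system yields a = -2, b = -1, c = 5.
So g(u) = -2u² - u + 5.
The constant term is 5.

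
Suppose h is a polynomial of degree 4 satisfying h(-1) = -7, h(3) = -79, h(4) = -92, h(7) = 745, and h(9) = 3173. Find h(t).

Write h(t) = at^4 + bt^3 + ct^2 + dt + e. Substituting each data point gives a linear system:
  a - b + c - d + e = -7
  81a + 27b + 9c + 3d + e = -79
  256a + 64b + 16c + 4d + e = -92
  2401a + 343b + 49c + 7d + e = 745
  6561a + 729b + 81c + 9d + e = 3173
Solving the system yields a = 1, b = -4, c = -6, d = 2, e = -4.
So h(t) = t^4 - 4t^3 - 6t^2 + 2t - 4.
Check: h(4) = -92. ✓

h(t) = t^4 - 4t^3 - 6t^2 + 2t - 4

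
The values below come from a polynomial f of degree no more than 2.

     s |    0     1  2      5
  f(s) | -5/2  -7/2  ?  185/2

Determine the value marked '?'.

11/2

The 3 known points determine the degree-2 polynomial uniquely.
Write f(s) = as^2 + bs + c. Substituting each data point gives a linear system:
  c = -5/2
  a + b + c = -7/2
  25a + 5b + c = 185/2
Solving the system yields a = 5, b = -6, c = -5/2.
So f(s) = 5s² - 6s - 5/2.
Then f(2) = 11/2.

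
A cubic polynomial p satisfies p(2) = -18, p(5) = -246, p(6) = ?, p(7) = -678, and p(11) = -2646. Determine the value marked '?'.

-426

The 4 known points determine the degree-3 polynomial uniquely.
Write p(x) = ax^3 + bx^2 + cx + d. Substituting each data point gives a linear system:
  8a + 4b + 2c + d = -18
  125a + 25b + 5c + d = -246
  343a + 49b + 7c + d = -678
  1331a + 121b + 11c + d = -2646
Solving the system yields a = -2, b = 0, c = 2, d = -6.
So p(x) = -2x^3 + 2x - 6.
Then p(6) = -426.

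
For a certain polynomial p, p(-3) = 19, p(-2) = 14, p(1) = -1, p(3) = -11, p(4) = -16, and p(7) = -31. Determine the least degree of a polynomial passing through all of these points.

1

Divided differences on the nodes -3, -2, 1, 3, 4, 7:
  order 0: 19  14  -1  -11  -16  -31
  order 1: -5  -5  -5  -5  -5
  order 2: 0  0  0  0
  order 3: 0  0  0
  order 4: 0  0
  order 5: 0
The order-1 divided differences are all -5 (nonzero) and every higher order vanishes, so the data lies on a polynomial of degree exactly 1.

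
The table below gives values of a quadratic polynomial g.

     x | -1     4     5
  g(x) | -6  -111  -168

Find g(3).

-66

Write g(x) = ax^2 + bx + c. Substituting each data point gives a linear system:
  a - b + c = -6
  16a + 4b + c = -111
  25a + 5b + c = -168
Solving the system yields a = -6, b = -3, c = -3.
So g(x) = -6x^2 - 3x - 3.
Then g(3) = -66.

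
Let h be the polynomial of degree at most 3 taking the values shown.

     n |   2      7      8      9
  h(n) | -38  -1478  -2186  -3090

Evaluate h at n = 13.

-9146

Write h(n) = an^3 + bn^2 + cn + d. Substituting each data point gives a linear system:
  8a + 4b + 2c + d = -38
  343a + 49b + 7c + d = -1478
  512a + 64b + 8c + d = -2186
  729a + 81b + 9c + d = -3090
Solving the system yields a = -4, b = -2, c = -2, d = 6.
So h(n) = -4n³ - 2n² - 2n + 6.
Then h(13) = -9146.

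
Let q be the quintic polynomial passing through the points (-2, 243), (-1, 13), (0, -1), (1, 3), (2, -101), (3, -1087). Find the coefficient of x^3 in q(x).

Write q(x) = ax^5 + bx^4 + cx^3 + dx^2 + ex + k. Substituting each data point gives a linear system:
  -32a + 16b - 8c + 4d - 2e + k = 243
  -a + b - c + d - e + k = 13
  k = -1
  a + b + c + d + e + k = 3
  32a + 16b + 8c + 4d + 2e + k = -101
  243a + 81b + 27c + 9d + 3e + k = -1087
Solving the system yields a = -6, b = 3, c = 3, d = 6, e = -2, k = -1.
So q(x) = -6x^5 + 3x^4 + 3x^3 + 6x^2 - 2x - 1.
The coefficient of x^3 is 3.

3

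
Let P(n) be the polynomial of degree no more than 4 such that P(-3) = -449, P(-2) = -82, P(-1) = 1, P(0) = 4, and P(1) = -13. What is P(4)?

Write P(n) = an^4 + bn^3 + cn^2 + dn + e. Substituting each data point gives a linear system:
  81a - 27b + 9c - 3d + e = -449
  16a - 8b + 4c - 2d + e = -82
  a - b + c - d + e = 1
  e = 4
  a + b + c + d + e = -13
Solving the system yields a = -6, b = -2, c = -4, d = -5, e = 4.
So P(n) = -6n^4 - 2n^3 - 4n^2 - 5n + 4.
Then P(4) = -1744.

-1744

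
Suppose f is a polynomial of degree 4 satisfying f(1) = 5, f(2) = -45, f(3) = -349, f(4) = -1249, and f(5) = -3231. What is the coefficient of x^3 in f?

3

Write f(x) = ax^4 + bx^3 + cx^2 + dx + e. Substituting each data point gives a linear system:
  a + b + c + d + e = 5
  16a + 8b + 4c + 2d + e = -45
  81a + 27b + 9c + 3d + e = -349
  256a + 64b + 16c + 4d + e = -1249
  625a + 125b + 25c + 5d + e = -3231
Solving the system yields a = -6, b = 3, c = 5, d = 4, e = -1.
So f(x) = -6x^4 + 3x^3 + 5x^2 + 4x - 1.
The coefficient of x^3 is 3.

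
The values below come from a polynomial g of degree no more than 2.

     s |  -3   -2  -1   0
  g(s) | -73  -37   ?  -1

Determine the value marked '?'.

The 3 known points determine the degree-2 polynomial uniquely.
Write g(s) = as^2 + bs + c. Substituting each data point gives a linear system:
  9a - 3b + c = -73
  4a - 2b + c = -37
  c = -1
Solving the system yields a = -6, b = 6, c = -1.
So g(s) = -6s² + 6s - 1.
Then g(-1) = -13.

-13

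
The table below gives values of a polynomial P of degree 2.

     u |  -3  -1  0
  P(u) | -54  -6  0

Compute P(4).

-96

Write P(u) = au^2 + bu + c. Substituting each data point gives a linear system:
  9a - 3b + c = -54
  a - b + c = -6
  c = 0
Solving the system yields a = -6, b = 0, c = 0.
So P(u) = -6u².
Then P(4) = -96.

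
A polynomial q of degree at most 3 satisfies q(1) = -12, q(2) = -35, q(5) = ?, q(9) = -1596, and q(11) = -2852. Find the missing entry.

The 4 known points determine the degree-3 polynomial uniquely.
Write q(t) = at^3 + bt^2 + ct + d. Substituting each data point gives a linear system:
  a + b + c + d = -12
  8a + 4b + 2c + d = -35
  729a + 81b + 9c + d = -1596
  1331a + 121b + 11c + d = -2852
Solving the system yields a = -2, b = -1, c = -6, d = -3.
So q(t) = -2t^3 - t^2 - 6t - 3.
Then q(5) = -308.

-308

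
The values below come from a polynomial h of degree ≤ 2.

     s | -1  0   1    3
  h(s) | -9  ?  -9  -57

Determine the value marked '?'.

-3

The 3 known points determine the degree-2 polynomial uniquely.
Write h(s) = as^2 + bs + c. Substituting each data point gives a linear system:
  a - b + c = -9
  a + b + c = -9
  9a + 3b + c = -57
Solving the system yields a = -6, b = 0, c = -3.
So h(s) = -6s^2 - 3.
Then h(0) = -3.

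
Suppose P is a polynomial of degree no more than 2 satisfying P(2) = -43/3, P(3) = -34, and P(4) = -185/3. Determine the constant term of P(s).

1

Write P(s) = as^2 + bs + c. Substituting each data point gives a linear system:
  4a + 2b + c = -43/3
  9a + 3b + c = -34
  16a + 4b + c = -185/3
Solving the system yields a = -4, b = 1/3, c = 1.
So P(s) = -4s² + (1/3)s + 1.
The constant term is 1.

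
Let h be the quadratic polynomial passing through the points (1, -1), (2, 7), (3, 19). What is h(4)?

35

Using the Lagrange interpolation formula with nodes 1, 2, 3:
  L_0(x) = (x - 2)(x - 3) / 2
  L_1(x) = (x - 1)(x - 3) / -1
  L_2(x) = (x - 1)(x - 2) / 2
Then h(x) = -1·L_0(x) + 7·L_1(x) + 19·L_2(x).
Expanding and collecting terms gives h(x) = 2x^2 + 2x - 5.
Evaluating at x = 4: h(4) = 35.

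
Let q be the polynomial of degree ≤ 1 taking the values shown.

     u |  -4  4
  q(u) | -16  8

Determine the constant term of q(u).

-4

Write q(u) = au + b. Substituting each data point gives a linear system:
  -4a + b = -16
  4a + b = 8
Solving the system yields a = 3, b = -4.
So q(u) = 3u - 4.
The constant term is -4.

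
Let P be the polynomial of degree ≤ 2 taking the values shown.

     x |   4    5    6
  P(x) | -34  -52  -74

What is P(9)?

-164

Write P(x) = ax^2 + bx + c. Substituting each data point gives a linear system:
  16a + 4b + c = -34
  25a + 5b + c = -52
  36a + 6b + c = -74
Solving the system yields a = -2, b = 0, c = -2.
So P(x) = -2x^2 - 2.
Then P(9) = -164.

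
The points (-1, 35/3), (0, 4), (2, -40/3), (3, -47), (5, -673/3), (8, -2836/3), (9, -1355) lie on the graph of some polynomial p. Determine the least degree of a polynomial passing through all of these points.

3

Divided differences on the nodes -1, 0, 2, 3, 5, 8, 9:
  order 0: 35/3  4  -40/3  -47  -673/3  -2836/3  -1355
  order 1: -23/3  -26/3  -101/3  -266/3  -721/3  -1229/3
  order 2: -1/3  -25/3  -55/3  -91/3  -127/3
  order 3: -2  -2  -2  -2
  order 4: 0  0  0
  order 5: 0  0
  order 6: 0
The order-3 divided differences are all -2 (nonzero) and every higher order vanishes, so the data lies on a polynomial of degree exactly 3.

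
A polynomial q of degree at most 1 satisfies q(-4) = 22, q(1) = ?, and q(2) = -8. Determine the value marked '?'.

-3

The 2 known points determine the degree-1 polynomial uniquely.
Write q(u) = au + b. Substituting each data point gives a linear system:
  -4a + b = 22
  2a + b = -8
Solving the system yields a = -5, b = 2.
So q(u) = -5u + 2.
Then q(1) = -3.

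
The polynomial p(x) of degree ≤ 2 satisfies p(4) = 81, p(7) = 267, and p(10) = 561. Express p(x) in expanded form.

Write p(x) = ax^2 + bx + c. Substituting each data point gives a linear system:
  16a + 4b + c = 81
  49a + 7b + c = 267
  100a + 10b + c = 561
Solving the system yields a = 6, b = -4, c = 1.
So p(x) = 6x² - 4x + 1.
Check: p(10) = 561. ✓

p(x) = 6x^2 - 4x + 1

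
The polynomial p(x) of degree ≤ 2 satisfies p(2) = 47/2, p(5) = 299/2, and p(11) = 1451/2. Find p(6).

431/2

Using the Lagrange interpolation formula with nodes 2, 5, 11:
  L_0(x) = (x - 5)(x - 11) / 27
  L_1(x) = (x - 2)(x - 11) / -18
  L_2(x) = (x - 2)(x - 5) / 54
Then p(x) = 47/2·L_0(x) + 299/2·L_1(x) + 1451/2·L_2(x).
Expanding and collecting terms gives p(x) = 6x^2 - 1/2.
Evaluating at x = 6: p(6) = 431/2.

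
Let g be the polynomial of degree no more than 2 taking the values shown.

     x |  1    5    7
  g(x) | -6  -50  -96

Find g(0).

Using the Lagrange interpolation formula with nodes 1, 5, 7:
  L_0(x) = (x - 5)(x - 7) / 24
  L_1(x) = (x - 1)(x - 7) / -8
  L_2(x) = (x - 1)(x - 5) / 12
Then g(x) = -6·L_0(x) - 50·L_1(x) - 96·L_2(x).
Expanding and collecting terms gives g(x) = -2x^2 + x - 5.
Evaluating at x = 0: g(0) = -5.

-5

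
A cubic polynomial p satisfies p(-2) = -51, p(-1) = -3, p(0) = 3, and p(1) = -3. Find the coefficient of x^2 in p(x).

-6

Write p(x) = ax^3 + bx^2 + cx + d. Substituting each data point gives a linear system:
  -8a + 4b - 2c + d = -51
  -a + b - c + d = -3
  d = 3
  a + b + c + d = -3
Solving the system yields a = 5, b = -6, c = -5, d = 3.
So p(x) = 5x^3 - 6x^2 - 5x + 3.
The coefficient of x^2 is -6.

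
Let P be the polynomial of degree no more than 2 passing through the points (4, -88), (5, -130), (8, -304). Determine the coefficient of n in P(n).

Write P(n) = an^2 + bn + c. Substituting each data point gives a linear system:
  16a + 4b + c = -88
  25a + 5b + c = -130
  64a + 8b + c = -304
Solving the system yields a = -4, b = -6, c = 0.
So P(n) = -4n² - 6n.
The coefficient of n is -6.

-6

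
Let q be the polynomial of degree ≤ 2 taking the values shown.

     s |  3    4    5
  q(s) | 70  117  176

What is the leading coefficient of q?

6

Write q(s) = as^2 + bs + c. Substituting each data point gives a linear system:
  9a + 3b + c = 70
  16a + 4b + c = 117
  25a + 5b + c = 176
Solving the system yields a = 6, b = 5, c = 1.
So q(s) = 6s² + 5s + 1.
The leading coefficient is 6.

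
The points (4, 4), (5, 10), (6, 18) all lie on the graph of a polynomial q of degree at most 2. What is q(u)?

q(u) = u^2 - 3u

Write q(u) = au^2 + bu + c. Substituting each data point gives a linear system:
  16a + 4b + c = 4
  25a + 5b + c = 10
  36a + 6b + c = 18
Solving the system yields a = 1, b = -3, c = 0.
So q(u) = u^2 - 3u.
Check: q(5) = 10. ✓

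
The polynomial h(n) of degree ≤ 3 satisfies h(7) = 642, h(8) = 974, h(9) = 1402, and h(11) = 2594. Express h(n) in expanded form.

Using the Lagrange interpolation formula with nodes 7, 8, 9, 11:
  L_0(n) = (n - 8)(n - 9)(n - 11) / -8
  L_1(n) = (n - 7)(n - 9)(n - 11) / 3
  L_2(n) = (n - 7)(n - 8)(n - 11) / -4
  L_3(n) = (n - 7)(n - 8)(n - 9) / 24
Then h(n) = 642·L_0(n) + 974·L_1(n) + 1402·L_2(n) + 2594·L_3(n).
Expanding and collecting terms gives h(n) = 2n^3 - 6n - 2.
Check: h(9) = 1402. ✓

h(n) = 2n^3 - 6n - 2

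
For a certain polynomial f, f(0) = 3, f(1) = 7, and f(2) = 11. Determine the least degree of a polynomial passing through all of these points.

1

Forward differences of the values at u = 0, 1, 2:
  f  : 3  7  11
  Δ  : 4  4
  Δ^2: 0
The first differences are constant (4) and nonzero, while all higher differences vanish, so the minimal degree is 1.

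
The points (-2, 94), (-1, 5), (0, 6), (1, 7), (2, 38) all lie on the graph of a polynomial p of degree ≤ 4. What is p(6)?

Using the Lagrange interpolation formula with nodes -2, -1, 0, 1, 2:
  L_0(x) = (x + 1)x(x - 1)(x - 2) / 24
  L_1(x) = (x + 2)x(x - 1)(x - 2) / -6
  L_2(x) = (x + 2)(x + 1)(x - 1)(x - 2) / 4
  L_3(x) = (x + 2)(x + 1)x(x - 2) / -6
  L_4(x) = (x + 2)(x + 1)x(x - 1) / 24
Then p(x) = 94·L_0(x) + 5·L_1(x) + 6·L_2(x) + 7·L_3(x) + 38·L_4(x).
Expanding and collecting terms gives p(x) = 5x⁴ - 5x³ - 5x² + 6x + 6.
Evaluating at x = 6: p(6) = 5262.

5262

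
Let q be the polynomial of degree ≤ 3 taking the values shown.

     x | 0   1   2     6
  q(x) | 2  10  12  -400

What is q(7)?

Using the Lagrange interpolation formula with nodes 0, 1, 2, 6:
  L_0(x) = (x - 1)(x - 2)(x - 6) / -12
  L_1(x) = x(x - 2)(x - 6) / 5
  L_2(x) = x(x - 1)(x - 6) / -8
  L_3(x) = x(x - 1)(x - 2) / 120
Then q(x) = 2·L_0(x) + 10·L_1(x) + 12·L_2(x) - 400·L_3(x).
Expanding and collecting terms gives q(x) = -3x^3 + 6x^2 + 5x + 2.
Evaluating at x = 7: q(7) = -698.

-698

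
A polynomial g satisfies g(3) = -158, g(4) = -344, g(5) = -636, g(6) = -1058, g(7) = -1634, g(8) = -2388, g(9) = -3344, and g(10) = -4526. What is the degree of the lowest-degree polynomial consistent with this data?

3

Forward differences of the values at x = 3, 4, 5, 6, 7, 8, 9, 10:
  g  : -158  -344  -636  -1058  -1634  -2388  -3344  -4526
  Δ  : -186  -292  -422  -576  -754  -956  -1182
  Δ^2: -106  -130  -154  -178  -202  -226
  Δ^3: -24  -24  -24  -24  -24
  Δ^4: 0  0  0  0
  Δ^5: 0  0  0
  Δ^6: 0  0
  Δ^7: 0
The third differences are constant (-24) and nonzero, while all higher differences vanish, so the minimal degree is 3.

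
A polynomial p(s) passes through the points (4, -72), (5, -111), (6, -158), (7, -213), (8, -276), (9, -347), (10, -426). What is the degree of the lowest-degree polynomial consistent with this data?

2

Forward differences of the values at s = 4, 5, 6, 7, 8, 9, 10:
  p  : -72  -111  -158  -213  -276  -347  -426
  Δ  : -39  -47  -55  -63  -71  -79
  Δ^2: -8  -8  -8  -8  -8
  Δ^3: 0  0  0  0
  Δ^4: 0  0  0
  Δ^5: 0  0
  Δ^6: 0
The second differences are constant (-8) and nonzero, while all higher differences vanish, so the minimal degree is 2.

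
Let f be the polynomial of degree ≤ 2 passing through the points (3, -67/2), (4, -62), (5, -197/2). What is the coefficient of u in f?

-1/2

Write f(u) = au^2 + bu + c. Substituting each data point gives a linear system:
  9a + 3b + c = -67/2
  16a + 4b + c = -62
  25a + 5b + c = -197/2
Solving the system yields a = -4, b = -1/2, c = 4.
So f(u) = -4u² - (1/2)u + 4.
The coefficient of u is -1/2.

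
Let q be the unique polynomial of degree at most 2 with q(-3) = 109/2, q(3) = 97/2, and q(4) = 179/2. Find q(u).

Using the Lagrange interpolation formula with nodes -3, 3, 4:
  L_0(u) = (u - 3)(u - 4) / 42
  L_1(u) = (u + 3)(u - 4) / -6
  L_2(u) = (u + 3)(u - 3) / 7
Then q(u) = 109/2·L_0(u) + 97/2·L_1(u) + 179/2·L_2(u).
Expanding and collecting terms gives q(u) = 6u² - u - 5/2.
Check: q(3) = 97/2. ✓

q(u) = 6u^2 - u - 5/2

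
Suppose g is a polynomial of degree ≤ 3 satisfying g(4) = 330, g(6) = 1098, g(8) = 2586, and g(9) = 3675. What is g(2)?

42

Using the Lagrange interpolation formula with nodes 4, 6, 8, 9:
  L_0(n) = (n - 6)(n - 8)(n - 9) / -40
  L_1(n) = (n - 4)(n - 8)(n - 9) / 12
  L_2(n) = (n - 4)(n - 6)(n - 9) / -8
  L_3(n) = (n - 4)(n - 6)(n - 8) / 15
Then g(n) = 330·L_0(n) + 1098·L_1(n) + 2586·L_2(n) + 3675·L_3(n).
Expanding and collecting terms gives g(n) = 5n³ + 4n - 6.
Evaluating at n = 2: g(2) = 42.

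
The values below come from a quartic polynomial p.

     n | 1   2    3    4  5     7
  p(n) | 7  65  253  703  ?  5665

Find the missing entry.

1595

The 5 known points determine the degree-4 polynomial uniquely.
Write p(n) = an^4 + bn^3 + cn^2 + dn + e. Substituting each data point gives a linear system:
  a + b + c + d + e = 7
  16a + 8b + 4c + 2d + e = 65
  81a + 27b + 9c + 3d + e = 253
  256a + 64b + 16c + 4d + e = 703
  2401a + 343b + 49c + 7d + e = 5665
Solving the system yields a = 2, b = 2, c = 3, d = 5, e = -5.
So p(n) = 2n^4 + 2n^3 + 3n^2 + 5n - 5.
Then p(5) = 1595.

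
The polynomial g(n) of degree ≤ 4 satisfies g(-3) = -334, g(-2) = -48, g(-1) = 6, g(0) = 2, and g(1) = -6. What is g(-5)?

Using the Lagrange interpolation formula with nodes -3, -2, -1, 0, 1:
  L_0(n) = (n + 2)(n + 1)n(n - 1) / 24
  L_1(n) = (n + 3)(n + 1)n(n - 1) / -6
  L_2(n) = (n + 3)(n + 2)n(n - 1) / 4
  L_3(n) = (n + 3)(n + 2)(n + 1)(n - 1) / -6
  L_4(n) = (n + 3)(n + 2)(n + 1)n / 24
Then g(n) = -334·L_0(n) - 48·L_1(n) + 6·L_2(n) + 2·L_3(n) - 6·L_4(n).
Expanding and collecting terms gives g(n) = -5n^4 - n^3 + 3n^2 - 5n + 2.
Evaluating at n = -5: g(-5) = -2898.

-2898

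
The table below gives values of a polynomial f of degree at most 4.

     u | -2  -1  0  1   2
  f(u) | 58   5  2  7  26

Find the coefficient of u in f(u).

4

Write f(u) = au^4 + bu^3 + cu^2 + du + e. Substituting each data point gives a linear system:
  16a - 8b + 4c - 2d + e = 58
  a - b + c - d + e = 5
  e = 2
  a + b + c + d + e = 7
  16a + 8b + 4c + 2d + e = 26
Solving the system yields a = 2, b = -3, c = 2, d = 4, e = 2.
So f(u) = 2u^4 - 3u^3 + 2u^2 + 4u + 2.
The coefficient of u is 4.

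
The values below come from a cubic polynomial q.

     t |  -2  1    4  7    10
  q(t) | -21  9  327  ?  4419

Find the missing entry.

1581

The 4 known points determine the degree-3 polynomial uniquely.
Write q(t) = at^3 + bt^2 + ct + d. Substituting each data point gives a linear system:
  -8a + 4b - 2c + d = -21
  a + b + c + d = 9
  64a + 16b + 4c + d = 327
  1000a + 100b + 10c + d = 4419
Solving the system yields a = 4, b = 4, c = 2, d = -1.
So q(t) = 4t³ + 4t² + 2t - 1.
Then q(7) = 1581.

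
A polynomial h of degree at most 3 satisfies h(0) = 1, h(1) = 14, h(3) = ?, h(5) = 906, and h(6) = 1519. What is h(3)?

220

The 4 known points determine the degree-3 polynomial uniquely.
Write h(u) = au^3 + bu^2 + cu + d. Substituting each data point gives a linear system:
  d = 1
  a + b + c + d = 14
  125a + 25b + 5c + d = 906
  216a + 36b + 6c + d = 1519
Solving the system yields a = 6, b = 6, c = 1, d = 1.
So h(u) = 6u^3 + 6u^2 + u + 1.
Then h(3) = 220.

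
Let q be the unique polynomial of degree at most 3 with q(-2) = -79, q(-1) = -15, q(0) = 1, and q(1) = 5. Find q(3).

Write q(x) = ax^3 + bx^2 + cx + d. Substituting each data point gives a linear system:
  -8a + 4b - 2c + d = -79
  -a + b - c + d = -15
  d = 1
  a + b + c + d = 5
Solving the system yields a = 6, b = -6, c = 4, d = 1.
So q(x) = 6x^3 - 6x^2 + 4x + 1.
Then q(3) = 121.

121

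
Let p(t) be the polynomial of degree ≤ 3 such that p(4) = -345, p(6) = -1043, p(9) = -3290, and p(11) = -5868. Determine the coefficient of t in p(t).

Write p(t) = at^3 + bt^2 + ct + d. Substituting each data point gives a linear system:
  64a + 16b + 4c + d = -345
  216a + 36b + 6c + d = -1043
  729a + 81b + 9c + d = -3290
  1331a + 121b + 11c + d = -5868
Solving the system yields a = -4, b = -4, c = -5, d = -5.
So p(t) = -4t³ - 4t² - 5t - 5.
The coefficient of t is -5.

-5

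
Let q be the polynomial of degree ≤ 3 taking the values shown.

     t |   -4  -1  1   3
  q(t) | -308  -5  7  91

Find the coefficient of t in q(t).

2

Write q(t) = at^3 + bt^2 + ct + d. Substituting each data point gives a linear system:
  -64a + 16b - 4c + d = -308
  -a + b - c + d = -5
  a + b + c + d = 7
  27a + 9b + 3c + d = 91
Solving the system yields a = 4, b = -3, c = 2, d = 4.
So q(t) = 4t^3 - 3t^2 + 2t + 4.
The coefficient of t is 2.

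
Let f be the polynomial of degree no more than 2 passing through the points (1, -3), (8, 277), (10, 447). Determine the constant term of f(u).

-3

Write f(u) = au^2 + bu + c. Substituting each data point gives a linear system:
  a + b + c = -3
  64a + 8b + c = 277
  100a + 10b + c = 447
Solving the system yields a = 5, b = -5, c = -3.
So f(u) = 5u² - 5u - 3.
The constant term is -3.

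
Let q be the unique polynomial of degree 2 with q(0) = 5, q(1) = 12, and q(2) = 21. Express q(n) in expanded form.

Using the Lagrange interpolation formula with nodes 0, 1, 2:
  L_0(n) = (n - 1)(n - 2) / 2
  L_1(n) = n(n - 2) / -1
  L_2(n) = n(n - 1) / 2
Then q(n) = 5·L_0(n) + 12·L_1(n) + 21·L_2(n).
Expanding and collecting terms gives q(n) = n^2 + 6n + 5.
Check: q(2) = 21. ✓

q(n) = n^2 + 6n + 5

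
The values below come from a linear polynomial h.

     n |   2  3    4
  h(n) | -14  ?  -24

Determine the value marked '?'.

On equispaced nodes a degree-1 polynomial has vanishing second forward difference, so
  h(2) - 2·h(3) + h(4) = 0.
Substituting the known values and solving for h(3):
  -2·h(3) = 38
  h(3) = -19.

-19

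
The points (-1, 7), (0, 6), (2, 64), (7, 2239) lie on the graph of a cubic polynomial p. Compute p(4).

442

Using the Lagrange interpolation formula with nodes -1, 0, 2, 7:
  L_0(u) = u(u - 2)(u - 7) / -24
  L_1(u) = (u + 1)(u - 2)(u - 7) / 14
  L_2(u) = (u + 1)u(u - 7) / -30
  L_3(u) = (u + 1)u(u - 2) / 280
Then p(u) = 7·L_0(u) + 6·L_1(u) + 64·L_2(u) + 2239·L_3(u).
Expanding and collecting terms gives p(u) = 6u^3 + 4u^2 - 3u + 6.
Evaluating at u = 4: p(4) = 442.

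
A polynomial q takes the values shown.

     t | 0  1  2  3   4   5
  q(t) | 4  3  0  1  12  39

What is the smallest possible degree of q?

Forward differences of the values at t = 0, 1, 2, 3, 4, 5:
  q  : 4  3  0  1  12  39
  Δ  : -1  -3  1  11  27
  Δ^2: -2  4  10  16
  Δ^3: 6  6  6
  Δ^4: 0  0
  Δ^5: 0
The third differences are constant (6) and nonzero, while all higher differences vanish, so the minimal degree is 3.

3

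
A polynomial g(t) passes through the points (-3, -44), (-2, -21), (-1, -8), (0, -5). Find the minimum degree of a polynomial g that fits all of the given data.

Forward differences of the values at t = -3, -2, -1, 0:
  g  : -44  -21  -8  -5
  Δ  : 23  13  3
  Δ^2: -10  -10
  Δ^3: 0
The second differences are constant (-10) and nonzero, while all higher differences vanish, so the minimal degree is 2.

2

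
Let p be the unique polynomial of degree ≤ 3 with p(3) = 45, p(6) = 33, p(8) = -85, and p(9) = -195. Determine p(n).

Write p(n) = an^3 + bn^2 + cn + d. Substituting each data point gives a linear system:
  27a + 9b + 3c + d = 45
  216a + 36b + 6c + d = 33
  512a + 64b + 8c + d = -85
  729a + 81b + 9c + d = -195
Solving the system yields a = -1, b = 6, c = 5, d = 3.
So p(n) = -n^3 + 6n^2 + 5n + 3.
Check: p(8) = -85. ✓

p(n) = -n^3 + 6n^2 + 5n + 3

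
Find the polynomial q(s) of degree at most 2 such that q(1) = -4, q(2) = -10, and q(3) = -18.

q(s) = -s^2 - 3s

Using the Lagrange interpolation formula with nodes 1, 2, 3:
  L_0(s) = (s - 2)(s - 3) / 2
  L_1(s) = (s - 1)(s - 3) / -1
  L_2(s) = (s - 1)(s - 2) / 2
Then q(s) = -4·L_0(s) - 10·L_1(s) - 18·L_2(s).
Expanding and collecting terms gives q(s) = -s² - 3s.
Check: q(1) = -4. ✓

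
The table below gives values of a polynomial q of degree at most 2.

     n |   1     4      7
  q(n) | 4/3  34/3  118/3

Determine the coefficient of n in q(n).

Write q(n) = an^2 + bn + c. Substituting each data point gives a linear system:
  a + b + c = 4/3
  16a + 4b + c = 34/3
  49a + 7b + c = 118/3
Solving the system yields a = 1, b = -5/3, c = 2.
So q(n) = n^2 - (5/3)n + 2.
The coefficient of n is -5/3.

-5/3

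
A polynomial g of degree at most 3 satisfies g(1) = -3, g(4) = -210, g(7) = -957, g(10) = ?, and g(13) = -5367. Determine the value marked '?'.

-2568

On equispaced nodes a degree-3 polynomial has vanishing fourth forward difference, so
  g(1) - 4·g(4) + 6·g(7) - 4·g(10) + g(13) = 0.
Substituting the known values and solving for g(10):
  -4·g(10) = 10272
  g(10) = -2568.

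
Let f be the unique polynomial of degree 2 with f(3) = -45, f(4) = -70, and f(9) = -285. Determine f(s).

Write f(s) = as^2 + bs + c. Substituting each data point gives a linear system:
  9a + 3b + c = -45
  16a + 4b + c = -70
  81a + 9b + c = -285
Solving the system yields a = -3, b = -4, c = -6.
So f(s) = -3s^2 - 4s - 6.
Check: f(4) = -70. ✓

f(s) = -3s^2 - 4s - 6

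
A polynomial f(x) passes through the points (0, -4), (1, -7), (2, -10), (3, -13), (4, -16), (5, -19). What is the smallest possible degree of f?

1

Forward differences of the values at x = 0, 1, 2, 3, 4, 5:
  f  : -4  -7  -10  -13  -16  -19
  Δ  : -3  -3  -3  -3  -3
  Δ^2: 0  0  0  0
  Δ^3: 0  0  0
  Δ^4: 0  0
  Δ^5: 0
The first differences are constant (-3) and nonzero, while all higher differences vanish, so the minimal degree is 1.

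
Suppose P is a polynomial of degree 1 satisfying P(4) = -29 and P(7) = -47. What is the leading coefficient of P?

Write P(s) = as + b. Substituting each data point gives a linear system:
  4a + b = -29
  7a + b = -47
Solving the system yields a = -6, b = -5.
So P(s) = -6s - 5.
The leading coefficient is -6.

-6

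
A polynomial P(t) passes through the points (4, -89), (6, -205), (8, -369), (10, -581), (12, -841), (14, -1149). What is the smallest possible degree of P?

Forward differences of the values at t = 4, 6, 8, 10, 12, 14:
  P  : -89  -205  -369  -581  -841  -1149
  Δ  : -116  -164  -212  -260  -308
  Δ^2: -48  -48  -48  -48
  Δ^3: 0  0  0
  Δ^4: 0  0
  Δ^5: 0
The second differences are constant (-48) and nonzero, while all higher differences vanish, so the minimal degree is 2.

2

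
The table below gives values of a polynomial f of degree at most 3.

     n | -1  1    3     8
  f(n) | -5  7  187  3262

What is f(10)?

6298

Write f(n) = an^3 + bn^2 + cn + d. Substituting each data point gives a linear system:
  -a + b - c + d = -5
  a + b + c + d = 7
  27a + 9b + 3c + d = 187
  512a + 64b + 8c + d = 3262
Solving the system yields a = 6, b = 3, c = 0, d = -2.
So f(n) = 6n^3 + 3n^2 - 2.
Then f(10) = 6298.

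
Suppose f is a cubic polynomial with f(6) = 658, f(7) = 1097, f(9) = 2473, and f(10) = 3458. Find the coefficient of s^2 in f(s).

-5

Write f(s) = as^3 + bs^2 + cs + d. Substituting each data point gives a linear system:
  216a + 36b + 6c + d = 658
  343a + 49b + 7c + d = 1097
  729a + 81b + 9c + d = 2473
  1000a + 100b + 10c + d = 3458
Solving the system yields a = 4, b = -5, c = -4, d = -2.
So f(s) = 4s^3 - 5s^2 - 4s - 2.
The coefficient of s^2 is -5.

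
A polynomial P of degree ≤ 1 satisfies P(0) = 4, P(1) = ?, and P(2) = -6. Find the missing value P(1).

On equispaced nodes a degree-1 polynomial has vanishing second forward difference, so
  P(0) - 2·P(1) + P(2) = 0.
Substituting the known values and solving for P(1):
  -2·P(1) = 2
  P(1) = -1.

-1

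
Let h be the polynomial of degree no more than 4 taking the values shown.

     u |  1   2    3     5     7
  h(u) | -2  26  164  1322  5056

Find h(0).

Using the Lagrange interpolation formula with nodes 1, 2, 3, 5, 7:
  L_0(u) = (u - 2)(u - 3)(u - 5)(u - 7) / 48
  L_1(u) = (u - 1)(u - 3)(u - 5)(u - 7) / -15
  L_2(u) = (u - 1)(u - 2)(u - 5)(u - 7) / 16
  L_3(u) = (u - 1)(u - 2)(u - 3)(u - 7) / -48
  L_4(u) = (u - 1)(u - 2)(u - 3)(u - 5) / 240
Then h(u) = -2·L_0(u) + 26·L_1(u) + 164·L_2(u) + 1322·L_3(u) + 5056·L_4(u).
Expanding and collecting terms gives h(u) = 2u^4 + u^3 - u^2 - 6u + 2.
Evaluating at u = 0: h(0) = 2.

2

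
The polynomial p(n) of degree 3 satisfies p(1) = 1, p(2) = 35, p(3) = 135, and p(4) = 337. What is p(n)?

p(n) = 6n^3 - 3n^2 + n - 3

Write p(n) = an^3 + bn^2 + cn + d. Substituting each data point gives a linear system:
  a + b + c + d = 1
  8a + 4b + 2c + d = 35
  27a + 9b + 3c + d = 135
  64a + 16b + 4c + d = 337
Solving the system yields a = 6, b = -3, c = 1, d = -3.
So p(n) = 6n³ - 3n² + n - 3.
Check: p(2) = 35. ✓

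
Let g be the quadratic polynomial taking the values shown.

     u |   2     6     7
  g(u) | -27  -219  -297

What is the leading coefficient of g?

-6

Write g(u) = au^2 + bu + c. Substituting each data point gives a linear system:
  4a + 2b + c = -27
  36a + 6b + c = -219
  49a + 7b + c = -297
Solving the system yields a = -6, b = 0, c = -3.
So g(u) = -6u^2 - 3.
The leading coefficient is -6.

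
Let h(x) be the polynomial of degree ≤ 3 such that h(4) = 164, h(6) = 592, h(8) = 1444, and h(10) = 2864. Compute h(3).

Forward differences of the values at x = 4, 6, 8, 10:
  h  : 164  592  1444  2864
  Δ  : 428  852  1420
  Δ^2: 424  568
  Δ^3: 144
The third differences are constant, confirming degree 3.
Interpolating (Newton forward form) and evaluating at x = 3 gives h(3) = 64.

64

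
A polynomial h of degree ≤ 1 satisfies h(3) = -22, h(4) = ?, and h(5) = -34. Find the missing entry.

-28

On equispaced nodes a degree-1 polynomial has vanishing second forward difference, so
  h(3) - 2·h(4) + h(5) = 0.
Substituting the known values and solving for h(4):
  -2·h(4) = 56
  h(4) = -28.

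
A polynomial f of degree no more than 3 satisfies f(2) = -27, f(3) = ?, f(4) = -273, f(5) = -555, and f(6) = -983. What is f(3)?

-107

The 4 known points determine the degree-3 polynomial uniquely.
Write f(x) = ax^3 + bx^2 + cx + d. Substituting each data point gives a linear system:
  8a + 4b + 2c + d = -27
  64a + 16b + 4c + d = -273
  125a + 25b + 5c + d = -555
  216a + 36b + 6c + d = -983
Solving the system yields a = -5, b = 2, c = 5, d = -5.
So f(x) = -5x^3 + 2x^2 + 5x - 5.
Then f(3) = -107.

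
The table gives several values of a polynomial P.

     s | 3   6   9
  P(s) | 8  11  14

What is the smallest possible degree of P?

Forward differences of the values at s = 3, 6, 9:
  P  : 8  11  14
  Δ  : 3  3
  Δ^2: 0
The first differences are constant (3) and nonzero, while all higher differences vanish, so the minimal degree is 1.

1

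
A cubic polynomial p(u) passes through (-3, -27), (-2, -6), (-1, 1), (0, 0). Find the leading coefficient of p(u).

Write p(u) = au^3 + bu^2 + cu + d. Substituting each data point gives a linear system:
  -27a + 9b - 3c + d = -27
  -8a + 4b - 2c + d = -6
  -a + b - c + d = 1
  d = 0
Solving the system yields a = 1, b = -1, c = -3, d = 0.
So p(u) = u³ - u² - 3u.
The leading coefficient is 1.

1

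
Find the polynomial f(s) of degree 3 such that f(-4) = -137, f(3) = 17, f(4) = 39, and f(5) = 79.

f(s) = s^3 - 3s^2 + 6s - 1

Write f(s) = as^3 + bs^2 + cs + d. Substituting each data point gives a linear system:
  -64a + 16b - 4c + d = -137
  27a + 9b + 3c + d = 17
  64a + 16b + 4c + d = 39
  125a + 25b + 5c + d = 79
Solving the system yields a = 1, b = -3, c = 6, d = -1.
So f(s) = s³ - 3s² + 6s - 1.
Check: f(3) = 17. ✓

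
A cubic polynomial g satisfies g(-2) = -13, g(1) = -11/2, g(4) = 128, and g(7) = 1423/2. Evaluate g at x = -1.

-9/2

Write g(x) = ax^3 + bx^2 + cx + d. Substituting each data point gives a linear system:
  -8a + 4b - 2c + d = -13
  a + b + c + d = -11/2
  64a + 16b + 4c + d = 128
  343a + 49b + 7c + d = 1423/2
Solving the system yields a = 2, b = 1, c = -5/2, d = -6.
So g(x) = 2x^3 + x^2 - (5/2)x - 6.
Then g(-1) = -9/2.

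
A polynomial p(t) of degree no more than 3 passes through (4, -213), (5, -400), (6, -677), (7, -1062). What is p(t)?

Using the Lagrange interpolation formula with nodes 4, 5, 6, 7:
  L_0(t) = (t - 5)(t - 6)(t - 7) / -6
  L_1(t) = (t - 4)(t - 6)(t - 7) / 2
  L_2(t) = (t - 4)(t - 5)(t - 7) / -2
  L_3(t) = (t - 4)(t - 5)(t - 6) / 6
Then p(t) = -213·L_0(t) - 400·L_1(t) - 677·L_2(t) - 1062·L_3(t).
Expanding and collecting terms gives p(t) = -3t³ - 4t - 5.
Check: p(6) = -677. ✓

p(t) = -3t^3 - 4t - 5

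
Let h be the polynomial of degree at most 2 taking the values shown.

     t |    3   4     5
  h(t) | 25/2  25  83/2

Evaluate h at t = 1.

Write h(t) = at^2 + bt + c. Substituting each data point gives a linear system:
  9a + 3b + c = 25/2
  16a + 4b + c = 25
  25a + 5b + c = 83/2
Solving the system yields a = 2, b = -3/2, c = -1.
So h(t) = 2t² - (3/2)t - 1.
Then h(1) = -1/2.

-1/2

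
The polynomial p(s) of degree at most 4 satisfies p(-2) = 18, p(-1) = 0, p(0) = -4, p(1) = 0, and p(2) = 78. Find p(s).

Write p(s) = as^4 + bs^3 + cs^2 + ds + e. Substituting each data point gives a linear system:
  16a - 8b + 4c - 2d + e = 18
  a - b + c - d + e = 0
  e = -4
  a + b + c + d + e = 0
  16a + 8b + 4c + 2d + e = 78
Solving the system yields a = 3, b = 5, c = 1, d = -5, e = -4.
So p(s) = 3s^4 + 5s^3 + s^2 - 5s - 4.
Check: p(2) = 78. ✓

p(s) = 3s^4 + 5s^3 + s^2 - 5s - 4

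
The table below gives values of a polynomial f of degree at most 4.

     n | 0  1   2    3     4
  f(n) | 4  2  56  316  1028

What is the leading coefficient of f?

4

Write f(n) = an^4 + bn^3 + cn^2 + dn + e. Substituting each data point gives a linear system:
  e = 4
  a + b + c + d + e = 2
  16a + 8b + 4c + 2d + e = 56
  81a + 27b + 9c + 3d + e = 316
  256a + 64b + 16c + 4d + e = 1028
Solving the system yields a = 4, b = 1, c = -3, d = -4, e = 4.
So f(n) = 4n^4 + n^3 - 3n^2 - 4n + 4.
The leading coefficient is 4.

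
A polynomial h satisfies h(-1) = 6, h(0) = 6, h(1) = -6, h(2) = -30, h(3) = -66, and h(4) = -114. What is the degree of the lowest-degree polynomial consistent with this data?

2

Forward differences of the values at s = -1, 0, 1, 2, 3, 4:
  h  : 6  6  -6  -30  -66  -114
  Δ  : 0  -12  -24  -36  -48
  Δ^2: -12  -12  -12  -12
  Δ^3: 0  0  0
  Δ^4: 0  0
  Δ^5: 0
The second differences are constant (-12) and nonzero, while all higher differences vanish, so the minimal degree is 2.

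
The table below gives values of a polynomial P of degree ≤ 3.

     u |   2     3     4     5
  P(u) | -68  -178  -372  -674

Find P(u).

Using the Lagrange interpolation formula with nodes 2, 3, 4, 5:
  L_0(u) = (u - 3)(u - 4)(u - 5) / -6
  L_1(u) = (u - 2)(u - 4)(u - 5) / 2
  L_2(u) = (u - 2)(u - 3)(u - 5) / -2
  L_3(u) = (u - 2)(u - 3)(u - 4) / 6
Then P(u) = -68·L_0(u) - 178·L_1(u) - 372·L_2(u) - 674·L_3(u).
Expanding and collecting terms gives P(u) = -4u^3 - 6u^2 - 4u - 4.
Check: P(2) = -68. ✓

P(u) = -4u^3 - 6u^2 - 4u - 4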